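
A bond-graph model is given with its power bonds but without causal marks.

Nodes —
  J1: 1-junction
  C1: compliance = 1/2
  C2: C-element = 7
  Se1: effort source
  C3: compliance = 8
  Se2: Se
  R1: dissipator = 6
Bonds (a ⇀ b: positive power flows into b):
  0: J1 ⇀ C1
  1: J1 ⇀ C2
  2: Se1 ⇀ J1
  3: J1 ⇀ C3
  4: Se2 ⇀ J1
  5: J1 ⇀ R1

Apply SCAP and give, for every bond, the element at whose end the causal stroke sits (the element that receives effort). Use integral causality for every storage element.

#0 |J1
#1 |J1
#2 |J1
#3 |J1
#4 |J1
#5 |R1

β2 stroke→J1  (Se1: effort source, stroke at far end)
β4 stroke→J1  (Se2: effort source, stroke at far end)
β0 stroke→J1  (prefer integral on C1)
β1 stroke→J1  (C2: C, integral causality)
β3 stroke→J1  (prefer integral on C3)
β5 stroke→R1  (J1: last free bond brings flow in)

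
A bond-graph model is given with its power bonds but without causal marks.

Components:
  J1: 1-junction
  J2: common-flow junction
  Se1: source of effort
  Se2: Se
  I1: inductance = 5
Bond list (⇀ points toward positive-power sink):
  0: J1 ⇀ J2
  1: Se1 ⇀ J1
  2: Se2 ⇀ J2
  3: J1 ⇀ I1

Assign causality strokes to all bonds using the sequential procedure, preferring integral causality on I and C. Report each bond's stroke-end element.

β1 stroke at J1  (Se1: effort source, stroke at far end)
β2 stroke at J2  (Se2: effort source, stroke at far end)
β0 stroke at J1  (J2: last free bond brings flow in)
β3 stroke at I1  (J1: last free bond brings flow in)

b0 stroke at J1
b1 stroke at J1
b2 stroke at J2
b3 stroke at I1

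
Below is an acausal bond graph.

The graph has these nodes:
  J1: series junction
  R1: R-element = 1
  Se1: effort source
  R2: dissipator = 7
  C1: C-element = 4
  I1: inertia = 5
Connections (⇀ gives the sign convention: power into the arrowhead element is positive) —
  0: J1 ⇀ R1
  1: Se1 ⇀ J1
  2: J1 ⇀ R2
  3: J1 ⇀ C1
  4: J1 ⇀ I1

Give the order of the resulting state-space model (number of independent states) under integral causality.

2  (C1, I1 all integral)

b1 stroke→J1  (Se1 (Se) sets effort on bond)
b3 stroke→J1  (prefer integral on C1)
b4 stroke→I1  (prefer integral on I1)
b0 stroke→J1  (J1 flow already set via bond 4)
b2 stroke→J1  (1-jn J1 has f-setter on 4)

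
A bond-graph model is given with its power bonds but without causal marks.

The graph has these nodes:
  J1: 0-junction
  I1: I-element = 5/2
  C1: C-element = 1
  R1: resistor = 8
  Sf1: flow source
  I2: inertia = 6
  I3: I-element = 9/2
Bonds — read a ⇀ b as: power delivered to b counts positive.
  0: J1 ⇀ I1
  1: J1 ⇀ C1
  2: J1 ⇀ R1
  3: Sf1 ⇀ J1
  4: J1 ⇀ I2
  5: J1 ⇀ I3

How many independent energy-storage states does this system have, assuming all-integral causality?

b3 |Sf1  (source Sf1 imposes f)
b0 |I1  (I1: I, integral causality)
b1 |J1  (prefer integral on C1)
b2 |R1  (common-e at J1 fixed by 1)
b4 |I2  (0-jn J1 has e-setter on 1)
b5 |I3  (0-jn J1 has e-setter on 1)

4  (C1, I1, I2, I3 all integral)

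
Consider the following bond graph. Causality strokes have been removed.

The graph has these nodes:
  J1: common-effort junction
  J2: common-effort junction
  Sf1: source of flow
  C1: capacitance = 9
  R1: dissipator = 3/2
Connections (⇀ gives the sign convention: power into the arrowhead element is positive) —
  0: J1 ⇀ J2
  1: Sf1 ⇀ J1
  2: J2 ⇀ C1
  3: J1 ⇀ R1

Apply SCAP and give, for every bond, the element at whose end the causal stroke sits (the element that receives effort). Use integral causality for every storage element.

bond 1 →Sf1  (Sf1 fixes flow; stroke at Sf1)
bond 2 →J2  (prefer integral on C1)
bond 0 →J1  (0-jn J2 has e-setter on 2)
bond 3 →R1  (J1 effort already set via bond 0)

b0 stroke→J1
b1 stroke→Sf1
b2 stroke→J2
b3 stroke→R1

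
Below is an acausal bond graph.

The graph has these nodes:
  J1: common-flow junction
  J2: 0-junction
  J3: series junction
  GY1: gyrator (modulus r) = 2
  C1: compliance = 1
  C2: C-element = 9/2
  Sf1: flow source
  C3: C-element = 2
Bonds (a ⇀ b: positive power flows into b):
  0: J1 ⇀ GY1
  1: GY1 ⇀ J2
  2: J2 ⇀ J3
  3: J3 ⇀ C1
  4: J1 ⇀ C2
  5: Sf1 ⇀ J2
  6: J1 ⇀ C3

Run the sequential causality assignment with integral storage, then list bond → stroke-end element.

b5 →Sf1  (source Sf1 imposes f)
b3 →J3  (C1 integral (e out))
b2 →J2  (only one flow-in slot at J3)
b1 →GY1  (J2 effort already set via bond 2)
b0 →GY1  (GY1: gyrator matches bond 1)
b4 →J1  (J1 flow already set via bond 0)
b6 →J1  (1-jn J1 has f-setter on 0)

β0 stroke→GY1
β1 stroke→GY1
β2 stroke→J2
β3 stroke→J3
β4 stroke→J1
β5 stroke→Sf1
β6 stroke→J1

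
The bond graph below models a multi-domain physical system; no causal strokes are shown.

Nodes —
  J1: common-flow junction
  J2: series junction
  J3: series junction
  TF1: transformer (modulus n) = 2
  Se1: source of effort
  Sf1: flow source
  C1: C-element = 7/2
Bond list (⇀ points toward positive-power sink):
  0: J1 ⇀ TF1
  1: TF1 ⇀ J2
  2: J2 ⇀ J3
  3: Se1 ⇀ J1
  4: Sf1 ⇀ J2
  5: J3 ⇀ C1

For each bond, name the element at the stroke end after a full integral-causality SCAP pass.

β3 →J1  (Se1 fixes effort; stroke away)
β4 →Sf1  (Sf1: flow source, stroke at near end)
β0 →TF1  (J1: last free bond brings flow in)
β1 →J2  (J2 flow already set via bond 4)
β2 →J2  (common-f at J2 fixed by 4)
β5 →J3  (J3: bond 2 brought flow, rest push out)

b0 stroke→TF1
b1 stroke→J2
b2 stroke→J2
b3 stroke→J1
b4 stroke→Sf1
b5 stroke→J3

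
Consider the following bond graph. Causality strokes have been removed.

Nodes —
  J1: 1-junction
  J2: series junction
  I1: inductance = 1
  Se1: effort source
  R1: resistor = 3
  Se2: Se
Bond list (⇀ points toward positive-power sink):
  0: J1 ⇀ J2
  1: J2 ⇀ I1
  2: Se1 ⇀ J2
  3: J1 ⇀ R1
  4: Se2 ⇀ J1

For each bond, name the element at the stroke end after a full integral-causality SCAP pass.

β0 stroke at J2
β1 stroke at I1
β2 stroke at J2
β3 stroke at J1
β4 stroke at J1

β2 stroke→J2  (Se1: effort source, stroke at far end)
β4 stroke→J1  (source Se2 imposes e)
β1 stroke→I1  (I1 outputs flow p/I1)
β0 stroke→J2  (J2: bond 1 brought flow, rest push out)
β3 stroke→J1  (common-f at J1 fixed by 0)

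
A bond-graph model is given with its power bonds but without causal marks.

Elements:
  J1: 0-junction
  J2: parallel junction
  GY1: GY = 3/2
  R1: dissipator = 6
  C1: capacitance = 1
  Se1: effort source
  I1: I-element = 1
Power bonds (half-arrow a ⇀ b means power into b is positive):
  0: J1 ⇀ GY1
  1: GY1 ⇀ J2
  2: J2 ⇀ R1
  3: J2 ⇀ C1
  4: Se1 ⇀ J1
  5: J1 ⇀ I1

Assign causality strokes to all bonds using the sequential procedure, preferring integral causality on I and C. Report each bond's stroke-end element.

b0 stroke→GY1
b1 stroke→GY1
b2 stroke→R1
b3 stroke→J2
b4 stroke→J1
b5 stroke→I1

#4 stroke at J1  (Se1 (Se) sets effort on bond)
#0 stroke at GY1  (common-e at J1 fixed by 4)
#5 stroke at I1  (J1: bond 4 brought effort, rest push out)
#1 stroke at GY1  (GY GY1: same side as bond 0)
#3 stroke at J2  (C1 outputs effort q/C1)
#2 stroke at R1  (J2 effort already set via bond 3)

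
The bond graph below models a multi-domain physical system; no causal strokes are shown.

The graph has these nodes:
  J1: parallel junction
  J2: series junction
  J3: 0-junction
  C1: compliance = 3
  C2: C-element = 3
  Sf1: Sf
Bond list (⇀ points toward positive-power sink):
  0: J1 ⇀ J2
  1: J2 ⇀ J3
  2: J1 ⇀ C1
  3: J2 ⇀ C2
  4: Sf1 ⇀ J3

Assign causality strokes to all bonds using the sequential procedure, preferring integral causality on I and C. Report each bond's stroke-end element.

b0 stroke at J2
b1 stroke at J3
b2 stroke at J1
b3 stroke at J2
b4 stroke at Sf1

#4 stroke at Sf1  (Sf1 fixes flow; stroke at Sf1)
#1 stroke at J3  (J3 needs exactly one e-in)
#0 stroke at J2  (J2 flow already set via bond 1)
#3 stroke at J2  (common-f at J2 fixed by 1)
#2 stroke at J1  (J1: last free bond brings effort in)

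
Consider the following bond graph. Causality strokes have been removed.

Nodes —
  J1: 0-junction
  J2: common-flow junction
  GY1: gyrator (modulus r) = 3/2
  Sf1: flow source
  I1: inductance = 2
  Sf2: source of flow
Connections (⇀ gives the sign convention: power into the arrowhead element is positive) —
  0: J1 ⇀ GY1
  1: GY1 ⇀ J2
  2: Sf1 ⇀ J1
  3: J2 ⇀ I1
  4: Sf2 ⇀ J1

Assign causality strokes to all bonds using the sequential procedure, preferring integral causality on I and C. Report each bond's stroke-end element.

β0 stroke→J1
β1 stroke→J2
β2 stroke→Sf1
β3 stroke→I1
β4 stroke→Sf2

bond 2 →Sf1  (Sf1 (Sf) sets flow on bond)
bond 4 →Sf2  (Sf2: flow source, stroke at near end)
bond 0 →J1  (only one effort-in slot at J1)
bond 1 →J2  (GY1 both-in/both-out from 0)
bond 3 →I1  (J2 needs exactly one f-in)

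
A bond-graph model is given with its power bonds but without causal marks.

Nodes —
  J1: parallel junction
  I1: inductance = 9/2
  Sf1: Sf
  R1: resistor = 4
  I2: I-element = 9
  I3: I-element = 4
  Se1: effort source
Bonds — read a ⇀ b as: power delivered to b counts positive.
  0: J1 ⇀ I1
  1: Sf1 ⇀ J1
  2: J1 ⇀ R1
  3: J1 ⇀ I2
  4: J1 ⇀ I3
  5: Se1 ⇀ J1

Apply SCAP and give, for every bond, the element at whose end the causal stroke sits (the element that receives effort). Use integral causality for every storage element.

β1 stroke→Sf1  (Sf1 (Sf) sets flow on bond)
β5 stroke→J1  (Se1: effort source, stroke at far end)
β0 stroke→I1  (0-jn J1 has e-setter on 5)
β2 stroke→R1  (J1: bond 5 brought effort, rest push out)
β3 stroke→I2  (J1 effort already set via bond 5)
β4 stroke→I3  (0-jn J1 has e-setter on 5)

bond 0 stroke at I1
bond 1 stroke at Sf1
bond 2 stroke at R1
bond 3 stroke at I2
bond 4 stroke at I3
bond 5 stroke at J1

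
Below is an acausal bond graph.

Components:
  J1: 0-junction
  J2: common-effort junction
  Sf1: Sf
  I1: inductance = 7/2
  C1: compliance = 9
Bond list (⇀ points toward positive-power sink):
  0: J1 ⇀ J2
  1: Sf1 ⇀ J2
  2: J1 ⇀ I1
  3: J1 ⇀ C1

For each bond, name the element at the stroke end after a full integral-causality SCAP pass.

#1 |Sf1  (Sf1: flow source, stroke at near end)
#0 |J2  (only one effort-in slot at J2)
#2 |I1  (prefer integral on I1)
#3 |J1  (J1 needs exactly one e-in)

bond 0 →J2
bond 1 →Sf1
bond 2 →I1
bond 3 →J1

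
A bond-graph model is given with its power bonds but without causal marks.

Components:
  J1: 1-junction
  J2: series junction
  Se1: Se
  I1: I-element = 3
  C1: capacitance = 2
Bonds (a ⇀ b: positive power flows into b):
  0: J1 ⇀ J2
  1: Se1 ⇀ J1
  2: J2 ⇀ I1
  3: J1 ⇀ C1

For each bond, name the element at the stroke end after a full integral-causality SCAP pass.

b0 →J2
b1 →J1
b2 →I1
b3 →J1

β1 stroke→J1  (Se1 (Se) sets effort on bond)
β2 stroke→I1  (I1 outputs flow p/I1)
β0 stroke→J2  (J2 flow already set via bond 2)
β3 stroke→J1  (J1: bond 0 brought flow, rest push out)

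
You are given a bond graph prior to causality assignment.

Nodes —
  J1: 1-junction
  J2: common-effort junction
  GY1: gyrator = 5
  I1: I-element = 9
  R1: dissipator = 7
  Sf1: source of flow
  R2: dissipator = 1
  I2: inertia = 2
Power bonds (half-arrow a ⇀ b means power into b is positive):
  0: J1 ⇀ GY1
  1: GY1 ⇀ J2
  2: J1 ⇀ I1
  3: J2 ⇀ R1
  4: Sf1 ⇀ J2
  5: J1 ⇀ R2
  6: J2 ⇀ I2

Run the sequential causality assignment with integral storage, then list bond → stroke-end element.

#4 |Sf1  (source Sf1 imposes f)
#2 |I1  (I1 integral (f out))
#0 |J1  (1-jn J1 has f-setter on 2)
#5 |J1  (common-f at J1 fixed by 2)
#1 |J2  (GY1: gyrator matches bond 0)
#3 |R1  (common-e at J2 fixed by 1)
#6 |I2  (common-e at J2 fixed by 1)

b0 stroke at J1
b1 stroke at J2
b2 stroke at I1
b3 stroke at R1
b4 stroke at Sf1
b5 stroke at J1
b6 stroke at I2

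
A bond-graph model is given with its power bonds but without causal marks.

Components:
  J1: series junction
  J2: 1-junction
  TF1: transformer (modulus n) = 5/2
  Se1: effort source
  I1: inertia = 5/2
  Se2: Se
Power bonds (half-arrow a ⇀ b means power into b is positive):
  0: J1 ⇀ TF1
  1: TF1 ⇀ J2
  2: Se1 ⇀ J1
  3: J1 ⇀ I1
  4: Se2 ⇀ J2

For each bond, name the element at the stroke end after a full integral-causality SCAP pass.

bond 2 →J1  (Se1 fixes effort; stroke away)
bond 4 →J2  (source Se2 imposes e)
bond 1 →TF1  (J2 needs exactly one f-in)
bond 0 →J1  (TF1 one-in-one-out from 1)
bond 3 →I1  (closing 1-jn rule on J1)

#0 →J1
#1 →TF1
#2 →J1
#3 →I1
#4 →J2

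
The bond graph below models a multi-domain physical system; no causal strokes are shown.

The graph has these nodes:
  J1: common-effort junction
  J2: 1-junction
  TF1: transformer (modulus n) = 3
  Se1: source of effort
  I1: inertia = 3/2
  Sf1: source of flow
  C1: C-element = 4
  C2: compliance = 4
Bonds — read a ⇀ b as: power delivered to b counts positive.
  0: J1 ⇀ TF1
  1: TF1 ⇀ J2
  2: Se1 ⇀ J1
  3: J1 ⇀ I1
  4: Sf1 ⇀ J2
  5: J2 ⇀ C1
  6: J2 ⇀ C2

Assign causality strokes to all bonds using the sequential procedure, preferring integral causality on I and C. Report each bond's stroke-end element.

β0 stroke→TF1
β1 stroke→J2
β2 stroke→J1
β3 stroke→I1
β4 stroke→Sf1
β5 stroke→J2
β6 stroke→J2

β2 |J1  (Se1 fixes effort; stroke away)
β4 |Sf1  (source Sf1 imposes f)
β0 |TF1  (0-jn J1 has e-setter on 2)
β3 |I1  (0-jn J1 has e-setter on 2)
β1 |J2  (common-f at J2 fixed by 4)
β5 |J2  (J2 flow already set via bond 4)
β6 |J2  (J2 flow already set via bond 4)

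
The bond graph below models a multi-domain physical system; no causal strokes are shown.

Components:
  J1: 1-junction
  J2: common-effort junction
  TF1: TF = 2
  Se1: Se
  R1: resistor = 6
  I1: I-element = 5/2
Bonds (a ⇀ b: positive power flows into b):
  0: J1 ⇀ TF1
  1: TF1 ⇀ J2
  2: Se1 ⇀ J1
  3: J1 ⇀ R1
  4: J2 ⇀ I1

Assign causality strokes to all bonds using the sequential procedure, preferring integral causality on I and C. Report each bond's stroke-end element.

β2 |J1  (Se1 (Se) sets effort on bond)
β4 |I1  (prefer integral on I1)
β1 |J2  (only one effort-in slot at J2)
β0 |TF1  (through TF1, causality passes straight; one stroke at TF1)
β3 |J1  (J1 flow already set via bond 0)

β0 |TF1
β1 |J2
β2 |J1
β3 |J1
β4 |I1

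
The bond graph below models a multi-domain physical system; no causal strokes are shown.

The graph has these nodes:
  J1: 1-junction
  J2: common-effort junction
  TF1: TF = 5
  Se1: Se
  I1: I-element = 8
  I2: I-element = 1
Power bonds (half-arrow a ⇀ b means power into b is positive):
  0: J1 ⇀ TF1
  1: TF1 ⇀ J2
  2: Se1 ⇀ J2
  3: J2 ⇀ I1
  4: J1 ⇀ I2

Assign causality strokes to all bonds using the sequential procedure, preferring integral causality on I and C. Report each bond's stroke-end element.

b0 →J1
b1 →TF1
b2 →J2
b3 →I1
b4 →I2

b2 |J2  (Se1: effort source, stroke at far end)
b1 |TF1  (common-e at J2 fixed by 2)
b3 |I1  (J2: bond 2 brought effort, rest push out)
b0 |J1  (TF1 one-in-one-out from 1)
b4 |I2  (J1 needs exactly one f-in)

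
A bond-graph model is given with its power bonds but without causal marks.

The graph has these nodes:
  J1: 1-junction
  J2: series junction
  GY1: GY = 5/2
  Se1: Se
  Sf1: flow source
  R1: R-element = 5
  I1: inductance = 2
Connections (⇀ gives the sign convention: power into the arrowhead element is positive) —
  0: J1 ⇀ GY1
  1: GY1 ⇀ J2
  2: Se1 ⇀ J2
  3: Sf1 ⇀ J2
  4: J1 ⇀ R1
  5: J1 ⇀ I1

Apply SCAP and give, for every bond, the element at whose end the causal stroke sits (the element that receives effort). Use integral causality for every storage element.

#2 |J2  (Se1: effort source, stroke at far end)
#3 |Sf1  (Sf1: flow source, stroke at near end)
#1 |J2  (1-jn J2 has f-setter on 3)
#0 |J1  (GY GY1: same side as bond 1)
#5 |I1  (prefer integral on I1)
#4 |J1  (J1: bond 5 brought flow, rest push out)

bond 0 stroke at J1
bond 1 stroke at J2
bond 2 stroke at J2
bond 3 stroke at Sf1
bond 4 stroke at J1
bond 5 stroke at I1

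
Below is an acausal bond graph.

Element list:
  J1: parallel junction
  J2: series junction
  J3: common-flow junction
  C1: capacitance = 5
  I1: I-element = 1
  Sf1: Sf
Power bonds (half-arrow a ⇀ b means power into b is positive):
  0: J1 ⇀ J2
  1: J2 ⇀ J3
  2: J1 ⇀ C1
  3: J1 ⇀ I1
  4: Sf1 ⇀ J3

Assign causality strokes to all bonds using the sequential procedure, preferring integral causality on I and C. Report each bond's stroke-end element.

bond 4 stroke at Sf1  (Sf1: flow source, stroke at near end)
bond 1 stroke at J3  (common-f at J3 fixed by 4)
bond 0 stroke at J2  (common-f at J2 fixed by 1)
bond 2 stroke at J1  (C1 integral (e out))
bond 3 stroke at I1  (J1 effort already set via bond 2)

bond 0 stroke→J2
bond 1 stroke→J3
bond 2 stroke→J1
bond 3 stroke→I1
bond 4 stroke→Sf1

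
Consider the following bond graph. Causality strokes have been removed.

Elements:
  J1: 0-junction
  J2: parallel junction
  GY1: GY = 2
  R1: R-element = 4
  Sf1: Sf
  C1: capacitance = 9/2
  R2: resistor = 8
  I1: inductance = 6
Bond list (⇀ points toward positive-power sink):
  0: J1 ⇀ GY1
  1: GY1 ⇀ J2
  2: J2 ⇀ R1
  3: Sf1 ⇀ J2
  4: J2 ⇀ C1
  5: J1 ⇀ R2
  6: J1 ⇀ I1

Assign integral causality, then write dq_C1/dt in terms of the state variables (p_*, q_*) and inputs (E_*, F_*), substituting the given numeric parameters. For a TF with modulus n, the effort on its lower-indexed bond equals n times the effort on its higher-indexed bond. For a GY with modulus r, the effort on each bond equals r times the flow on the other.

#3 stroke→Sf1  (Sf1 (Sf) sets flow on bond)
#4 stroke→J2  (prefer integral on C1)
#1 stroke→GY1  (J2 effort already set via bond 4)
#2 stroke→R1  (J2: bond 4 brought effort, rest push out)
#0 stroke→GY1  (GY GY1: same side as bond 1)
#6 stroke→I1  (I1: I, integral causality)
#5 stroke→J1  (only one effort-in slot at J1)

dq_C1/dt = F_Sf1 - 2*p_I1/3 - q_C1/2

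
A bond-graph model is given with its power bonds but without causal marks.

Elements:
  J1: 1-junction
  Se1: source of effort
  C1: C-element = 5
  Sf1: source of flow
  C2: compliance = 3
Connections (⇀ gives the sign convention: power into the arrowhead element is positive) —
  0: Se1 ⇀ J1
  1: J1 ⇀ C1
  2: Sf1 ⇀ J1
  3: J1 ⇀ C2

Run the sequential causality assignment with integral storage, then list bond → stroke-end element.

β0 →J1
β1 →J1
β2 →Sf1
β3 →J1

#0 stroke→J1  (Se1 (Se) sets effort on bond)
#2 stroke→Sf1  (Sf1 (Sf) sets flow on bond)
#1 stroke→J1  (common-f at J1 fixed by 2)
#3 stroke→J1  (J1: bond 2 brought flow, rest push out)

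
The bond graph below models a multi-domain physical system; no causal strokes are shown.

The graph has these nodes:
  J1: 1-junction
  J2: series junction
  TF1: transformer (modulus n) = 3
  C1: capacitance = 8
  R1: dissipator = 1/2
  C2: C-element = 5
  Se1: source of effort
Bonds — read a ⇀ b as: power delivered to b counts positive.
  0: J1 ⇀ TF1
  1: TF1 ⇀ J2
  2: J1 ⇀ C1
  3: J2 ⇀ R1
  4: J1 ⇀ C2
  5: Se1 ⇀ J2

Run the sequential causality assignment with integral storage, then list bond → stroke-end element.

#0 →TF1
#1 →J2
#2 →J1
#3 →R1
#4 →J1
#5 →J2

β5 |J2  (Se1: effort source, stroke at far end)
β2 |J1  (prefer integral on C1)
β4 |J1  (prefer integral on C2)
β0 |TF1  (J1: last free bond brings flow in)
β1 |J2  (TF1: transformer flips bond 0)
β3 |R1  (J2 needs exactly one f-in)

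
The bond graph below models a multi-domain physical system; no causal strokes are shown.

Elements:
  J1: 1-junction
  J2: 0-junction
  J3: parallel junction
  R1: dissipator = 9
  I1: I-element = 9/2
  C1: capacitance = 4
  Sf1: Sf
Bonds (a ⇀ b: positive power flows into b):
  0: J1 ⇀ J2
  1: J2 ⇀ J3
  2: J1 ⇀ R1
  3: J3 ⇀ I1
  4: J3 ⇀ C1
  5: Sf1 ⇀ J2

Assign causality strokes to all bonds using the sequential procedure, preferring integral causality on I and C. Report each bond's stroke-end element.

bond 5 |Sf1  (source Sf1 imposes f)
bond 3 |I1  (I1: I, integral causality)
bond 4 |J3  (C1: C, integral causality)
bond 1 |J2  (common-e at J3 fixed by 4)
bond 0 |J1  (J2: bond 1 brought effort, rest push out)
bond 2 |R1  (only one flow-in slot at J1)

β0 →J1
β1 →J2
β2 →R1
β3 →I1
β4 →J3
β5 →Sf1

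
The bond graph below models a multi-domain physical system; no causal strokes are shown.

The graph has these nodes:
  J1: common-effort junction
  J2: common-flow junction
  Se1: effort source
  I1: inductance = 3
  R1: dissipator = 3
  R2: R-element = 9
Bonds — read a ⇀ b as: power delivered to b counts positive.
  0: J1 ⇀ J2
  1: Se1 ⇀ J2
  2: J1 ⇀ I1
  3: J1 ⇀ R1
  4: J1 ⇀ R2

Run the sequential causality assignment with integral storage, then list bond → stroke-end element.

b0 stroke at J1
b1 stroke at J2
b2 stroke at I1
b3 stroke at R1
b4 stroke at R2

bond 1 stroke→J2  (Se1 (Se) sets effort on bond)
bond 0 stroke→J1  (only one flow-in slot at J2)
bond 2 stroke→I1  (J1 effort already set via bond 0)
bond 3 stroke→R1  (common-e at J1 fixed by 0)
bond 4 stroke→R2  (common-e at J1 fixed by 0)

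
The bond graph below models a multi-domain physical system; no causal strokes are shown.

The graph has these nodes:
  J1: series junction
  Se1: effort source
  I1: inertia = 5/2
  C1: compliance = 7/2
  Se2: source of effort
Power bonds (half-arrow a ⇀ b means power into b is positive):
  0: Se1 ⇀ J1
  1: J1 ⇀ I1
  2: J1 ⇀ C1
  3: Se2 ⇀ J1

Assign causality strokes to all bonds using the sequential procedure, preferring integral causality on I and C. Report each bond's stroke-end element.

b0 →J1
b1 →I1
b2 →J1
b3 →J1

#0 stroke at J1  (source Se1 imposes e)
#3 stroke at J1  (Se2 (Se) sets effort on bond)
#1 stroke at I1  (prefer integral on I1)
#2 stroke at J1  (J1 flow already set via bond 1)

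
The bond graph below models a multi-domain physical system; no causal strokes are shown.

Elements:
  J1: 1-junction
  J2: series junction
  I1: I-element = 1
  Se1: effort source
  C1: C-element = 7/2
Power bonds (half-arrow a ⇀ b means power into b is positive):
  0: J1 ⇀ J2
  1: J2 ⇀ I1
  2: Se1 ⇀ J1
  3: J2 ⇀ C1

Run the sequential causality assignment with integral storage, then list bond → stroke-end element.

β2 |J1  (Se1: effort source, stroke at far end)
β0 |J2  (closing 1-jn rule on J1)
β1 |I1  (I1: I, integral causality)
β3 |J2  (common-f at J2 fixed by 1)

bond 0 →J2
bond 1 →I1
bond 2 →J1
bond 3 →J2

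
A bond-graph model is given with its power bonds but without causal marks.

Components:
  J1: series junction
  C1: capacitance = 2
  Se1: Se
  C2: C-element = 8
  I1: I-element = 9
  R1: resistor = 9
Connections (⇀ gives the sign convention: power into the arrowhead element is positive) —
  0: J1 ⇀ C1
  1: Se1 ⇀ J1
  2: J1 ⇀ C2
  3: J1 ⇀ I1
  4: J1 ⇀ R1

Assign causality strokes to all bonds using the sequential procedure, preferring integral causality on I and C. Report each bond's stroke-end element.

β1 stroke→J1  (Se1 fixes effort; stroke away)
β0 stroke→J1  (C1: C, integral causality)
β2 stroke→J1  (C2 outputs effort q/C2)
β3 stroke→I1  (prefer integral on I1)
β4 stroke→J1  (J1: bond 3 brought flow, rest push out)

#0 stroke at J1
#1 stroke at J1
#2 stroke at J1
#3 stroke at I1
#4 stroke at J1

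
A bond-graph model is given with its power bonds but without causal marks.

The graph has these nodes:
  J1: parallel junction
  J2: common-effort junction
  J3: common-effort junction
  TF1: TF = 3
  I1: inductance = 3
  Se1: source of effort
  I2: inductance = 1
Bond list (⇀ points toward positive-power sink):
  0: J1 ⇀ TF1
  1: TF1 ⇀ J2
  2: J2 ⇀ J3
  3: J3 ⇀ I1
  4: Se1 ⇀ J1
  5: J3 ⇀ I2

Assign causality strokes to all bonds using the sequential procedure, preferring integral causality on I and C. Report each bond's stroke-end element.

b4 |J1  (Se1: effort source, stroke at far end)
b0 |TF1  (J1 effort already set via bond 4)
b1 |J2  (through TF1, causality passes straight; one stroke at TF1)
b2 |J3  (J2 effort already set via bond 1)
b3 |I1  (0-jn J3 has e-setter on 2)
b5 |I2  (J3: bond 2 brought effort, rest push out)

b0 stroke at TF1
b1 stroke at J2
b2 stroke at J3
b3 stroke at I1
b4 stroke at J1
b5 stroke at I2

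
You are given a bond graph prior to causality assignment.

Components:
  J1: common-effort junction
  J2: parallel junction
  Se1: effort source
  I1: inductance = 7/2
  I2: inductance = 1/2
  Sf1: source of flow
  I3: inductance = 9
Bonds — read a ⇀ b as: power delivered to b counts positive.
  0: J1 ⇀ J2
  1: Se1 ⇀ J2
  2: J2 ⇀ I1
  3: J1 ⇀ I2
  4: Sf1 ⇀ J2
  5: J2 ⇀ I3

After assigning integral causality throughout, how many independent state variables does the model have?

3  (I1, I2, I3 all integral)

β1 →J2  (Se1 fixes effort; stroke away)
β4 →Sf1  (Sf1 fixes flow; stroke at Sf1)
β0 →J1  (J2 effort already set via bond 1)
β2 →I1  (0-jn J2 has e-setter on 1)
β5 →I3  (0-jn J2 has e-setter on 1)
β3 →I2  (common-e at J1 fixed by 0)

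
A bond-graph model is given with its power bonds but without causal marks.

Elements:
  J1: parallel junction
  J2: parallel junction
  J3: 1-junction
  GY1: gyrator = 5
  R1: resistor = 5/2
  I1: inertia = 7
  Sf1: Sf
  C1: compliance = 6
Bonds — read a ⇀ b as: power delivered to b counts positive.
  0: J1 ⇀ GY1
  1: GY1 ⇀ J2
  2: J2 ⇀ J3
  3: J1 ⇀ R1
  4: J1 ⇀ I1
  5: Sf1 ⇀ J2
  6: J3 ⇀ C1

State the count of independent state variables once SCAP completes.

2  (C1, I1 all integral)

β5 |Sf1  (Sf1 fixes flow; stroke at Sf1)
β4 |I1  (I1 integral (f out))
β6 |J3  (C1: C, integral causality)
β2 |J2  (J3: last free bond brings flow in)
β1 |GY1  (J2 effort already set via bond 2)
β0 |GY1  (through GY1, causality inverts; strokes same side of GY1)
β3 |J1  (closing 0-jn rule on J1)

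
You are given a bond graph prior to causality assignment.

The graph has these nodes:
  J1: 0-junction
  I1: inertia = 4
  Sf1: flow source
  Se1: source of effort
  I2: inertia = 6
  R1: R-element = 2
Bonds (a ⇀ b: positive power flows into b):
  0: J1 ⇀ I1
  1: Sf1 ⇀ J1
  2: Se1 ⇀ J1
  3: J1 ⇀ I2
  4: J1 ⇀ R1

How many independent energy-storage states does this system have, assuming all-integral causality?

2  (I1, I2 all integral)

β1 stroke→Sf1  (source Sf1 imposes f)
β2 stroke→J1  (Se1 (Se) sets effort on bond)
β0 stroke→I1  (common-e at J1 fixed by 2)
β3 stroke→I2  (common-e at J1 fixed by 2)
β4 stroke→R1  (common-e at J1 fixed by 2)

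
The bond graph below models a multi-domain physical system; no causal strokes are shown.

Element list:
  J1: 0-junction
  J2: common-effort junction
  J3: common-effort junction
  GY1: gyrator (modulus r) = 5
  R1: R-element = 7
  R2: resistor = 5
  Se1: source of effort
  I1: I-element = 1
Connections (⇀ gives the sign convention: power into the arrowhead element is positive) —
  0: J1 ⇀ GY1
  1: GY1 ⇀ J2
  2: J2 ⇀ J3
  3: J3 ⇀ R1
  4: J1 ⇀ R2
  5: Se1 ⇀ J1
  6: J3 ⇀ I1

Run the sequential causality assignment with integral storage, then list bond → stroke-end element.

bond 5 stroke at J1  (Se1 fixes effort; stroke away)
bond 0 stroke at GY1  (0-jn J1 has e-setter on 5)
bond 4 stroke at R2  (0-jn J1 has e-setter on 5)
bond 1 stroke at GY1  (GY1: gyrator matches bond 0)
bond 2 stroke at J2  (only one effort-in slot at J2)
bond 6 stroke at I1  (I1 integral (f out))
bond 3 stroke at J3  (only one effort-in slot at J3)

b0 stroke→GY1
b1 stroke→GY1
b2 stroke→J2
b3 stroke→J3
b4 stroke→R2
b5 stroke→J1
b6 stroke→I1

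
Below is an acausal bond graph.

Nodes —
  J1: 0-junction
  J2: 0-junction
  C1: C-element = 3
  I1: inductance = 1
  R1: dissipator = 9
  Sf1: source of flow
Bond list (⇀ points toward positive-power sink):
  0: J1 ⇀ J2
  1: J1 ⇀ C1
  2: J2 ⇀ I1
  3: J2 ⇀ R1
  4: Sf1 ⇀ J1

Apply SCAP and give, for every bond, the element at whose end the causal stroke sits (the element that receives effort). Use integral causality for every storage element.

#0 stroke at J2
#1 stroke at J1
#2 stroke at I1
#3 stroke at R1
#4 stroke at Sf1

b4 stroke at Sf1  (source Sf1 imposes f)
b1 stroke at J1  (C1 integral (e out))
b0 stroke at J2  (J1 effort already set via bond 1)
b2 stroke at I1  (0-jn J2 has e-setter on 0)
b3 stroke at R1  (common-e at J2 fixed by 0)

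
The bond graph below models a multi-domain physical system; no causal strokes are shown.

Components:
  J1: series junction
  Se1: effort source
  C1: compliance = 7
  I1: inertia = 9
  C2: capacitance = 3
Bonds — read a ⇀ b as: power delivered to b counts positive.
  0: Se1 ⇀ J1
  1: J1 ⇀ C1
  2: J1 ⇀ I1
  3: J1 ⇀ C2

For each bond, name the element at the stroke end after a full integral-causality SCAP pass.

β0 stroke→J1  (Se1 fixes effort; stroke away)
β1 stroke→J1  (prefer integral on C1)
β2 stroke→I1  (I1 outputs flow p/I1)
β3 stroke→J1  (common-f at J1 fixed by 2)

β0 stroke at J1
β1 stroke at J1
β2 stroke at I1
β3 stroke at J1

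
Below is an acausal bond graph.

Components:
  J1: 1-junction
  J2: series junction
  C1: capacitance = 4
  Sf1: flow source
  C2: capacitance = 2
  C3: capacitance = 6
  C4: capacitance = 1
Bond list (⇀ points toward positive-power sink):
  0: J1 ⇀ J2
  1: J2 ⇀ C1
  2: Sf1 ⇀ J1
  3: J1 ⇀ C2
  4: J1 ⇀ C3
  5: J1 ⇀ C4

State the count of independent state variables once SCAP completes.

4  (C1, C2, C3, C4 all integral)

b2 stroke at Sf1  (source Sf1 imposes f)
b0 stroke at J1  (common-f at J1 fixed by 2)
b3 stroke at J1  (1-jn J1 has f-setter on 2)
b4 stroke at J1  (J1: bond 2 brought flow, rest push out)
b5 stroke at J1  (J1 flow already set via bond 2)
b1 stroke at J2  (J2 flow already set via bond 0)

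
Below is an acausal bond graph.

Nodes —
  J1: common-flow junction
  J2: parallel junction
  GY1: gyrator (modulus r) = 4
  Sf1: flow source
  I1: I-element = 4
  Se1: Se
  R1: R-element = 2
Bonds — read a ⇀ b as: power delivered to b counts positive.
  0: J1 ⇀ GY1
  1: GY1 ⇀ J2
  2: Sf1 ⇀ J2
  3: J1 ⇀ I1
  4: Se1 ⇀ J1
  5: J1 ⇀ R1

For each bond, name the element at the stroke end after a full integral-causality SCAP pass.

#2 |Sf1  (Sf1 fixes flow; stroke at Sf1)
#4 |J1  (source Se1 imposes e)
#1 |J2  (J2 needs exactly one e-in)
#0 |J1  (through GY1, causality inverts; strokes same side of GY1)
#3 |I1  (prefer integral on I1)
#5 |J1  (common-f at J1 fixed by 3)

bond 0 →J1
bond 1 →J2
bond 2 →Sf1
bond 3 →I1
bond 4 →J1
bond 5 →J1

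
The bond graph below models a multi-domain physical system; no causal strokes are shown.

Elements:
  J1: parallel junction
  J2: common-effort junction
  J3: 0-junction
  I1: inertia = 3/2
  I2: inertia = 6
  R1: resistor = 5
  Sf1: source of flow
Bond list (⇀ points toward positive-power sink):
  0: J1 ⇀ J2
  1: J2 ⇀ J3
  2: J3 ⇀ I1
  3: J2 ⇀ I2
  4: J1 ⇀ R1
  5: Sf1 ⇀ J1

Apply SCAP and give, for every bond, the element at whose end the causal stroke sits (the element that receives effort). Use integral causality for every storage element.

β5 →Sf1  (Sf1 (Sf) sets flow on bond)
β2 →I1  (I1 integral (f out))
β1 →J3  (J3: last free bond brings effort in)
β3 →I2  (I2 outputs flow p/I2)
β0 →J2  (only one effort-in slot at J2)
β4 →J1  (J1 needs exactly one e-in)

bond 0 |J2
bond 1 |J3
bond 2 |I1
bond 3 |I2
bond 4 |J1
bond 5 |Sf1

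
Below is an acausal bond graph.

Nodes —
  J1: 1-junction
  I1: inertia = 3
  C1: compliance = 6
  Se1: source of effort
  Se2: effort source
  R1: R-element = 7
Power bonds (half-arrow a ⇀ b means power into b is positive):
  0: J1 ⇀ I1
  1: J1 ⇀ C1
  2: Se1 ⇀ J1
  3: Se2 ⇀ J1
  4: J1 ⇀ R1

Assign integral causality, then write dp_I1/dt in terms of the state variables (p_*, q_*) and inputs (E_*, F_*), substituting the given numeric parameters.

dp_I1/dt = E_Se1 + E_Se2 - 7*p_I1/3 - q_C1/6

#2 →J1  (Se1 (Se) sets effort on bond)
#3 →J1  (source Se2 imposes e)
#0 →I1  (prefer integral on I1)
#1 →J1  (common-f at J1 fixed by 0)
#4 →J1  (common-f at J1 fixed by 0)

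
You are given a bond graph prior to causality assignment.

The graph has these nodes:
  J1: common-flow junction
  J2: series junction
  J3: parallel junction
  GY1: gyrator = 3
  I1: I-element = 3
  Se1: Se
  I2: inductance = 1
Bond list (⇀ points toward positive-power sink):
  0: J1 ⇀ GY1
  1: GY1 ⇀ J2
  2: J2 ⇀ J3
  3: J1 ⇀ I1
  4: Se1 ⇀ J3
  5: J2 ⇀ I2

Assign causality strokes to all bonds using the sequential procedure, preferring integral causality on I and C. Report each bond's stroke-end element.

#0 →J1
#1 →J2
#2 →J2
#3 →I1
#4 →J3
#5 →I2

#4 →J3  (Se1 (Se) sets effort on bond)
#2 →J2  (0-jn J3 has e-setter on 4)
#3 →I1  (I1: I, integral causality)
#0 →J1  (J1 flow already set via bond 3)
#1 →J2  (through GY1, causality inverts; strokes same side of GY1)
#5 →I2  (J2: last free bond brings flow in)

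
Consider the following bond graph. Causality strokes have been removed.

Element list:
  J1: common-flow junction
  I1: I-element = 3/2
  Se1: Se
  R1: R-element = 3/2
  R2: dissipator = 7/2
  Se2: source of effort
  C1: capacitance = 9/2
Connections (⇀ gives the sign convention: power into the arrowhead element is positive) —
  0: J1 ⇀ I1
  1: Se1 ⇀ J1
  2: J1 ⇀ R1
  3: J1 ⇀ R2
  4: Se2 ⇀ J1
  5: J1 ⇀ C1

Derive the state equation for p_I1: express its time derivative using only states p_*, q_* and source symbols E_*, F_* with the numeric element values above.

b1 |J1  (Se1 fixes effort; stroke away)
b4 |J1  (Se2 fixes effort; stroke away)
b0 |I1  (I1 integral (f out))
b2 |J1  (common-f at J1 fixed by 0)
b3 |J1  (common-f at J1 fixed by 0)
b5 |J1  (1-jn J1 has f-setter on 0)

dp_I1/dt = E_Se1 + E_Se2 - 10*p_I1/3 - 2*q_C1/9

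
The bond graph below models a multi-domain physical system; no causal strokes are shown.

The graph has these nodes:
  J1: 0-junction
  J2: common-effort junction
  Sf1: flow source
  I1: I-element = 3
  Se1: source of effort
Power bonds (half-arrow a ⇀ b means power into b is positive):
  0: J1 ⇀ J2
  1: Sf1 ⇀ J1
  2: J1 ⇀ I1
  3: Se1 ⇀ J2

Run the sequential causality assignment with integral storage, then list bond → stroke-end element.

#1 stroke→Sf1  (Sf1 fixes flow; stroke at Sf1)
#3 stroke→J2  (Se1 fixes effort; stroke away)
#0 stroke→J1  (common-e at J2 fixed by 3)
#2 stroke→I1  (0-jn J1 has e-setter on 0)

β0 stroke→J1
β1 stroke→Sf1
β2 stroke→I1
β3 stroke→J2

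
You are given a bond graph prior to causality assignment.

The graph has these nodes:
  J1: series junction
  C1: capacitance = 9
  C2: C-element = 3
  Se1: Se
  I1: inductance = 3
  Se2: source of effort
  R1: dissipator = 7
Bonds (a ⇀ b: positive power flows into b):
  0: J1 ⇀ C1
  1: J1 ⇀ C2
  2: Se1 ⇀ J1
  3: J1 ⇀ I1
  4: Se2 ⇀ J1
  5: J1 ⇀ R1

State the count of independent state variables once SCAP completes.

β2 stroke at J1  (Se1 (Se) sets effort on bond)
β4 stroke at J1  (Se2 (Se) sets effort on bond)
β0 stroke at J1  (C1: C, integral causality)
β1 stroke at J1  (C2 outputs effort q/C2)
β3 stroke at I1  (I1 integral (f out))
β5 stroke at J1  (common-f at J1 fixed by 3)

3  (C1, C2, I1 all integral)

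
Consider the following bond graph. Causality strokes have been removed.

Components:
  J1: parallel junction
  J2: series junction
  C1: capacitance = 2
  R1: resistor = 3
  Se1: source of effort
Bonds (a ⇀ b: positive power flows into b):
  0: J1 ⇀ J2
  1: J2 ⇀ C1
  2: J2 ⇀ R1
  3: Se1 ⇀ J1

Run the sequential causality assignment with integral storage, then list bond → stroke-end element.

bond 3 stroke→J1  (Se1 (Se) sets effort on bond)
bond 0 stroke→J2  (0-jn J1 has e-setter on 3)
bond 1 stroke→J2  (C1: C, integral causality)
bond 2 stroke→R1  (closing 1-jn rule on J2)

β0 stroke at J2
β1 stroke at J2
β2 stroke at R1
β3 stroke at J1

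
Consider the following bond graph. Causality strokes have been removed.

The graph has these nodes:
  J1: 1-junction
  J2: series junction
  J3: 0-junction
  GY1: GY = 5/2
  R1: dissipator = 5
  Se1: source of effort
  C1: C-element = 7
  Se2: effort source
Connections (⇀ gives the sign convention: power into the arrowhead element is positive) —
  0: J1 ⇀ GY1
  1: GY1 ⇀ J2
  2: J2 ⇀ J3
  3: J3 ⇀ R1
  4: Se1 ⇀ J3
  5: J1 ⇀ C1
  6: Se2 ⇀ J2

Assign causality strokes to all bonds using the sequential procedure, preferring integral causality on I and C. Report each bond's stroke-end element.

bond 4 stroke at J3  (Se1: effort source, stroke at far end)
bond 6 stroke at J2  (Se2 fixes effort; stroke away)
bond 2 stroke at J2  (J3 effort already set via bond 4)
bond 3 stroke at R1  (J3: bond 4 brought effort, rest push out)
bond 1 stroke at GY1  (closing 1-jn rule on J2)
bond 0 stroke at GY1  (GY1 both-in/both-out from 1)
bond 5 stroke at J1  (1-jn J1 has f-setter on 0)

b0 →GY1
b1 →GY1
b2 →J2
b3 →R1
b4 →J3
b5 →J1
b6 →J2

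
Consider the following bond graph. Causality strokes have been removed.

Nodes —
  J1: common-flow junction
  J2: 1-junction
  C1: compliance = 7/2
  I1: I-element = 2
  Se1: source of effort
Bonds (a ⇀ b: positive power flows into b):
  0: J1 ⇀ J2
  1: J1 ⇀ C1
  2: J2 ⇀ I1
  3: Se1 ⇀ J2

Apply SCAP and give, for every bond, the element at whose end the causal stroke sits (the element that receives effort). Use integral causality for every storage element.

#0 stroke at J2
#1 stroke at J1
#2 stroke at I1
#3 stroke at J2

β3 stroke→J2  (Se1 fixes effort; stroke away)
β1 stroke→J1  (C1: C, integral causality)
β0 stroke→J2  (closing 1-jn rule on J1)
β2 stroke→I1  (J2 needs exactly one f-in)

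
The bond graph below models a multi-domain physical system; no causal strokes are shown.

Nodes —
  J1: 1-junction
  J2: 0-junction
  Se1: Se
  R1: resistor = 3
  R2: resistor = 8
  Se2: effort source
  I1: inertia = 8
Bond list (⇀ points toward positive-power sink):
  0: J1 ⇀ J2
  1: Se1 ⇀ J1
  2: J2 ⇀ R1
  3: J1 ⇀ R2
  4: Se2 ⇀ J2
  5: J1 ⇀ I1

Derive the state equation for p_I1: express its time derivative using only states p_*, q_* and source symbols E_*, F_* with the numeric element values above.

bond 1 stroke at J1  (Se1 fixes effort; stroke away)
bond 4 stroke at J2  (Se2: effort source, stroke at far end)
bond 0 stroke at J1  (J2: bond 4 brought effort, rest push out)
bond 2 stroke at R1  (J2 effort already set via bond 4)
bond 5 stroke at I1  (prefer integral on I1)
bond 3 stroke at J1  (J1 flow already set via bond 5)

dp_I1/dt = E_Se1 - E_Se2 - p_I1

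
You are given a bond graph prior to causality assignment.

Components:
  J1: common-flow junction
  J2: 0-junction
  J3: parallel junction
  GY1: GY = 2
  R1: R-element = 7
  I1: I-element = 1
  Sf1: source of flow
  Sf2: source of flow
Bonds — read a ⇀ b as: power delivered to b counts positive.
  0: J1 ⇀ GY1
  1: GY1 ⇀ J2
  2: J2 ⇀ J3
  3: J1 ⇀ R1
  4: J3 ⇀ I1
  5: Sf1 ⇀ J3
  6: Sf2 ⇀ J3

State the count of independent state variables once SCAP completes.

1  (I1 all integral)

b5 stroke at Sf1  (Sf1: flow source, stroke at near end)
b6 stroke at Sf2  (Sf2 (Sf) sets flow on bond)
b4 stroke at I1  (I1 outputs flow p/I1)
b2 stroke at J3  (closing 0-jn rule on J3)
b1 stroke at J2  (J2: last free bond brings effort in)
b0 stroke at J1  (GY GY1: same side as bond 1)
b3 stroke at R1  (only one flow-in slot at J1)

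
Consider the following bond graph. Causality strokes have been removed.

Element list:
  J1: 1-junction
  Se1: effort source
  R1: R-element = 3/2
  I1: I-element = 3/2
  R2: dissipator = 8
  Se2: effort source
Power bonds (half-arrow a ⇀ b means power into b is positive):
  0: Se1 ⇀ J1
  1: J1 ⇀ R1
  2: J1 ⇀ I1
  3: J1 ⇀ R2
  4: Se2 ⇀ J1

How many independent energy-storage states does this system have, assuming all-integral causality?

b0 stroke→J1  (Se1 fixes effort; stroke away)
b4 stroke→J1  (Se2 fixes effort; stroke away)
b2 stroke→I1  (prefer integral on I1)
b1 stroke→J1  (1-jn J1 has f-setter on 2)
b3 stroke→J1  (J1 flow already set via bond 2)

1  (I1 all integral)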